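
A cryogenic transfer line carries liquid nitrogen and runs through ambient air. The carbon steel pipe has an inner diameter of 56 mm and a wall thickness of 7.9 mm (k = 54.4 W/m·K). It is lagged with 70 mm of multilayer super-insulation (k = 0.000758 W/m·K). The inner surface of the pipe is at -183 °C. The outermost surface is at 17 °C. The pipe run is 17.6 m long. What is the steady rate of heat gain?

Per-layer cylindrical resistances, series-summed:
R_carbon steel pipe wall = ln(35.9/28)/(2π×54.4×17.6) = 4.131×10^-5 K/W
R_multilayer super-insulation = ln(105.9/35.9)/(2π×0.000758×17.6) = 12.91 K/W
R_total = 12.91 K/W
Q = ΔT/R_total = 200/12.91

Q ≈ 15.5 W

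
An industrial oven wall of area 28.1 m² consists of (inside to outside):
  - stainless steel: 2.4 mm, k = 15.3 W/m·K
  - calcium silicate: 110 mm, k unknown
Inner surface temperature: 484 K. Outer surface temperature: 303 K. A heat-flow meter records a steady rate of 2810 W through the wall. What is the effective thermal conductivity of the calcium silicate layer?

k ≈ 0.0608 W/(m·K)

Thermal resistances in series:
R_stainless steel = L/(kA) = 0.0024/(15.3×28.1) = 5.582×10^-6 K/W
Sum of known resistances R_other = 5.582×10^-6 K/W
Total R = ΔT/Q = 181/2810 = 0.06441 K/W
R_calcium silicate = R_total − R_other = 0.06441 K/W
k = L/(R·A) = 0.11/(0.06441×28.1)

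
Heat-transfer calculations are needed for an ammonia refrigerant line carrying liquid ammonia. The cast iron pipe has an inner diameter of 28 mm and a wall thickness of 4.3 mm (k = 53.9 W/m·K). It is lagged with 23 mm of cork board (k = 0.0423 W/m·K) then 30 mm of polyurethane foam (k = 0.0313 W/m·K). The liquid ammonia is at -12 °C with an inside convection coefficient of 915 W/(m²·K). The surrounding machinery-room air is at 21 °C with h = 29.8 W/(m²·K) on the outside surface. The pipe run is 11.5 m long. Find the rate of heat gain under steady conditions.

Q ≈ 64 W

Per-layer cylindrical resistances, series-summed:
R_inner film = 1/(h_i·2πr₁L) = 1/(915×2π×0.014×11.5) = 0.00108 K/W
R_cast iron pipe wall = ln(18.3/14)/(2π×53.9×11.5) = 6.877×10^-5 K/W
R_cork board = ln(41.3/18.3)/(2π×0.0423×11.5) = 0.2663 K/W
R_polyurethane foam = ln(71.3/41.3)/(2π×0.0313×11.5) = 0.2414 K/W
R_outer film = 1/(h_o·2πr_oL) = 1/(29.8×2π×0.0713×11.5) = 0.006514 K/W
R_total = 0.5154 K/W
Q = ΔT/R_total = 33/0.5154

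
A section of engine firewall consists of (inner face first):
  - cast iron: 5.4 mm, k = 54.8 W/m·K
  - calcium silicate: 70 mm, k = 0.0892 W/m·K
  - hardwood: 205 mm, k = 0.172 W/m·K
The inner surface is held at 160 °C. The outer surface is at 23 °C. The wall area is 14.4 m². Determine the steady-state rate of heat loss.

Series thermal resistances:
R_cast iron = L/(kA) = 0.0054/(54.8×14.4) = 6.843×10^-6 K/W
R_calcium silicate = L/(kA) = 0.07/(0.0892×14.4) = 0.0545 K/W
R_hardwood = L/(kA) = 0.205/(0.172×14.4) = 0.08277 K/W
R_total = 0.1373 K/W
Q = ΔT / R_total = 137 / 0.1373

Q ≈ 998 W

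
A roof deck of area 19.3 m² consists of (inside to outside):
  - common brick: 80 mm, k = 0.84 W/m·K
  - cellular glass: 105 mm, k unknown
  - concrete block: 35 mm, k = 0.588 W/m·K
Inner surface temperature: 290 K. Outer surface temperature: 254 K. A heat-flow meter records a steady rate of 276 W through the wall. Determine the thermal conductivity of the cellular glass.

k ≈ 0.0444 W/(m·K)

Using the resistance-network approach (series):
R_common brick = L/(kA) = 0.08/(0.84×19.3) = 0.004935 K/W
R_concrete block = L/(kA) = 0.035/(0.588×19.3) = 0.003084 K/W
Sum of known resistances R_other = 0.008019 K/W
Total R = ΔT/Q = 36/276 = 0.1304 K/W
R_cellular glass = R_total − R_other = 0.1224 K/W
k = L/(R·A) = 0.105/(0.1224×19.3)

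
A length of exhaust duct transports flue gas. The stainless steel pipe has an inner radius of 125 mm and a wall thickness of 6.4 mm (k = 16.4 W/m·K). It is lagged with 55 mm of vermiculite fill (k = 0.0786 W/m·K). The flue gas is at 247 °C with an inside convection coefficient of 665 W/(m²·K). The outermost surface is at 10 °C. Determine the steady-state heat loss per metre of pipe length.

q′ ≈ 334 W/m

Radial resistances (cylindrical: R_cond = ln(r_o/r_i)/(2πkL), R_conv = 1/(h·2πrL)):
R_inner film = 1/(h_i·2πr₁L) = 1/(665×2π×0.125×1) = 0.001915 K/W
R_stainless steel pipe wall = ln(131.4/125)/(2π×16.4×1) = 4.846×10^-4 K/W
R_vermiculite fill = ln(186.4/131.4)/(2π×0.0786×1) = 0.708 K/W
R_total = 0.7104 K/W
Q = ΔT/R_total = 237/0.7104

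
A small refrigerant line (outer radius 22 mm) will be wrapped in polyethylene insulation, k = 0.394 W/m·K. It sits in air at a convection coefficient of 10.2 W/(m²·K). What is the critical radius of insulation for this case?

For a cylinder r_cr = k/h = 0.394/10.2
r_cr = 38.6 mm; since the bare radius (22 mm) is below r_cr, adding a thin layer of insulation will *increase* heat loss.

r_cr ≈ 38.6 mm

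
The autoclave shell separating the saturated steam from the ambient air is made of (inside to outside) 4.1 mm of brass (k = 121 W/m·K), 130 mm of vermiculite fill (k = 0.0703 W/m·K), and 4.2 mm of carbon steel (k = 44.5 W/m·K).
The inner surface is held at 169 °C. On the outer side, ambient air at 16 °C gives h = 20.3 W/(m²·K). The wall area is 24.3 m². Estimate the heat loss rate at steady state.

Q ≈ 1960 W

Thermal resistances in series:
R_brass = L/(kA) = 0.0041/(121×24.3) = 1.394×10^-6 K/W
R_vermiculite fill = L/(kA) = 0.13/(0.0703×24.3) = 0.0761 K/W
R_carbon steel = L/(kA) = 0.0042/(44.5×24.3) = 3.884×10^-6 K/W
R_outer film = 1/(h_o·A) = 1/(20.3×24.3) = 0.002027 K/W
R_total = 0.07813 K/W
Q = ΔT / R_total = 153 / 0.07813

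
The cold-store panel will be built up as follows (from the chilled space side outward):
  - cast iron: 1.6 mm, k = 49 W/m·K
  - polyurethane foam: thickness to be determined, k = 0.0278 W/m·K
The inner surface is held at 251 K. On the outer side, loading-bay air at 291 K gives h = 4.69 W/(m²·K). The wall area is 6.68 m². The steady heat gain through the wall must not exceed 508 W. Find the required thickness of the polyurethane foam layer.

Series thermal resistances:
R_cast iron = L/(kA) = 0.0016/(49×6.68) = 4.888×10^-6 K/W
R_outer film = 1/(h_o·A) = 1/(4.69×6.68) = 0.03192 K/W
Sum of the known resistances R_other = 0.03192 K/W
Required total resistance R_tot = ΔT/Q_allow = 40/508 = 0.07874 K/W
R_polyurethane foam = R_tot − R_other = 0.04682 K/W
L = R·k·A = 0.04682×0.0278×6.68

L ≈ 8.69 mm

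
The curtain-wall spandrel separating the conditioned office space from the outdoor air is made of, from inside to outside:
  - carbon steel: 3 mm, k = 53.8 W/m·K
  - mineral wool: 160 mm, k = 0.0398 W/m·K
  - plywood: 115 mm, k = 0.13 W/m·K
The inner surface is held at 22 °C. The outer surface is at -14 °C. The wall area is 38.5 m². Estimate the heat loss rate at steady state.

Q ≈ 283 W

Model the wall as resistances in series:
R_carbon steel = L/(kA) = 0.003/(53.8×38.5) = 1.448×10^-6 K/W
R_mineral wool = L/(kA) = 0.16/(0.0398×38.5) = 0.1044 K/W
R_plywood = L/(kA) = 0.115/(0.13×38.5) = 0.02298 K/W
R_total = 0.1274 K/W
Q = ΔT / R_total = 36 / 0.1274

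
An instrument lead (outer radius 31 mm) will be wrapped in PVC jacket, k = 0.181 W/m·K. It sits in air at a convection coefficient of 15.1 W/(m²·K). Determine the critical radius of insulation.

For a cylinder r_cr = k/h = 0.181/15.1
r_cr = 12 mm; since the bare radius (31 mm) is above r_cr, any added insulation will reduce heat loss.

r_cr ≈ 12 mm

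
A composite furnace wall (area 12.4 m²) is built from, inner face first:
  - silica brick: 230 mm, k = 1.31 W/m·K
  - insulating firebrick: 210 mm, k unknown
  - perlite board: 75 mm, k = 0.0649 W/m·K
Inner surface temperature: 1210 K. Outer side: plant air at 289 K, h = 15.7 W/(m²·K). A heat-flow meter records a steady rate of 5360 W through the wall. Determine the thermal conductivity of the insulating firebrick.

k ≈ 0.285 W/(m·K)

Series thermal resistances:
R_silica brick = L/(kA) = 0.23/(1.31×12.4) = 0.01416 K/W
R_perlite board = L/(kA) = 0.075/(0.0649×12.4) = 0.0932 K/W
R_outer film = 1/(h_o·A) = 1/(15.7×12.4) = 0.005137 K/W
Sum of known resistances R_other = 0.1125 K/W
Total R = ΔT/Q = 921/5360 = 0.1718 K/W
R_insulating firebrick = R_total − R_other = 0.05934 K/W
k = L/(R·A) = 0.21/(0.05934×12.4)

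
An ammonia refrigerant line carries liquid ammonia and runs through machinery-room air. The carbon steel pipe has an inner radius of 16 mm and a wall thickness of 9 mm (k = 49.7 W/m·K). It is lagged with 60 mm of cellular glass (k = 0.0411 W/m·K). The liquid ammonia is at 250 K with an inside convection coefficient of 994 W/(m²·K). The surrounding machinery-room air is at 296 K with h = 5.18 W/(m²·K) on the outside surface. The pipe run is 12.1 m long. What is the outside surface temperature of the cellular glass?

Radial resistances (cylindrical: R_cond = ln(r_o/r_i)/(2πkL), R_conv = 1/(h·2πrL)):
R_inner film = 1/(h_i·2πr₁L) = 1/(994×2π×0.016×12.1) = 8.27×10^-4 K/W
R_carbon steel pipe wall = ln(25/16)/(2π×49.7×12.1) = 1.181×10^-4 K/W
R_cellular glass = ln(85/25)/(2π×0.0411×12.1) = 0.3916 K/W
R_outer film = 1/(h_o·2πr_oL) = 1/(5.18×2π×0.085×12.1) = 0.02987 K/W
R_total = 0.4225 K/W
Q = ΔT/R_total = 46/0.4225
Q = 109 W
T_interface = T_inner + Q·ΣR(inner→interface) = 250 + 109×0.3926

T ≈ 293 K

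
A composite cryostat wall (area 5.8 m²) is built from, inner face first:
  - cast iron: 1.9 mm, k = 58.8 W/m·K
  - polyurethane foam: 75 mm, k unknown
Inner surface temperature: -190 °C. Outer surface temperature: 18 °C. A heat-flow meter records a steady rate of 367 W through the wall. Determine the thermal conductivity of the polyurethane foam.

k ≈ 0.0228 W/(m·K)

Treating each layer as a thermal resistance in series:
R_cast iron = L/(kA) = 0.0019/(58.8×5.8) = 5.571×10^-6 K/W
Sum of known resistances R_other = 5.571×10^-6 K/W
Total R = ΔT/Q = 208/367 = 0.5668 K/W
R_polyurethane foam = R_total − R_other = 0.5668 K/W
k = L/(R·A) = 0.075/(0.5668×5.8)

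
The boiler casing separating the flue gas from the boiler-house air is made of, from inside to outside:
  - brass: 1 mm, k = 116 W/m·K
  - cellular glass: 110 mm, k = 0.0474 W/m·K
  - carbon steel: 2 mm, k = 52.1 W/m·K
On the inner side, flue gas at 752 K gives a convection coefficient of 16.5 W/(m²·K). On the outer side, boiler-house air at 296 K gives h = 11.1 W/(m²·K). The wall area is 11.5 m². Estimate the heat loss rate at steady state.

Q ≈ 2120 W

Model the wall as resistances in series:
R_inner film = 1/(h_i·A) = 1/(16.5×11.5) = 0.00527 K/W
R_brass = L/(kA) = 0.001/(116×11.5) = 7.496×10^-7 K/W
R_cellular glass = L/(kA) = 0.11/(0.0474×11.5) = 0.2018 K/W
R_carbon steel = L/(kA) = 0.002/(52.1×11.5) = 3.338×10^-6 K/W
R_outer film = 1/(h_o·A) = 1/(11.1×11.5) = 0.007834 K/W
R_total = 0.2149 K/W
Q = ΔT / R_total = 456 / 0.2149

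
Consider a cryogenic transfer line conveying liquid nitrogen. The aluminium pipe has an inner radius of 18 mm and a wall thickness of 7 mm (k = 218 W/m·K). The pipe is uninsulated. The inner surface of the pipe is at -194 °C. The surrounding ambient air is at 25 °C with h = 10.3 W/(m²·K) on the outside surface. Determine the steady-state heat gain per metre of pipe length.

q′ ≈ 354 W/m

Treating each annulus and film as a series resistance:
R_aluminium pipe wall = ln(25/18)/(2π×218×1) = 2.398×10^-4 K/W
R_outer film = 1/(h_o·2πr_oL) = 1/(10.3×2π×0.025×1) = 0.6181 K/W
R_total = 0.6183 K/W
Q = ΔT/R_total = 219/0.6183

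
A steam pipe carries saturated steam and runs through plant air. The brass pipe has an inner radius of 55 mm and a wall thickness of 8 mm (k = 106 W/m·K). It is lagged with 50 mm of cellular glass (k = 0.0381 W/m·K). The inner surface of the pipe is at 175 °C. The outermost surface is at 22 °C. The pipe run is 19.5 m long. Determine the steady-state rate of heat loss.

Radial resistances (cylindrical: R_cond = ln(r_o/r_i)/(2πkL), R_conv = 1/(h·2πrL)):
R_brass pipe wall = ln(63/55)/(2π×106×19.5) = 1.046×10^-5 K/W
R_cellular glass = ln(113/63)/(2π×0.0381×19.5) = 0.1252 K/W
R_total = 0.1252 K/W
Q = ΔT/R_total = 153/0.1252

Q ≈ 1220 W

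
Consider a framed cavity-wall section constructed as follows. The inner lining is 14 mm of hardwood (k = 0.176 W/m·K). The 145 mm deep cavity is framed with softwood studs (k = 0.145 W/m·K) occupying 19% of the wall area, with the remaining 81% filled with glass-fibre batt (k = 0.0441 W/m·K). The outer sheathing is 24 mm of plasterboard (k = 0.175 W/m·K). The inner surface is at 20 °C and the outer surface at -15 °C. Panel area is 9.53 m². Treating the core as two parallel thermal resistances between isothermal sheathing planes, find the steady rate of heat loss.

Sheathing layers in series; stud and cavity paths in parallel between them.
R_inner = 0.014/(0.176×9.53) = 0.008347 K/W
R_stud  = 0.145/(0.145×0.19×9.53) = 0.5523 K/W
R_cav   = 0.145/(0.0441×0.81×9.53) = 0.4259 K/W
1/R_core = 1/R_stud + 1/R_cav → R_core = 0.2405 K/W
R_outer = 0.024/(0.175×9.53) = 0.01439 K/W
R_total = 0.2632 K/W
Q = ΔT/R_total = 35/0.2632

Q ≈ 133 W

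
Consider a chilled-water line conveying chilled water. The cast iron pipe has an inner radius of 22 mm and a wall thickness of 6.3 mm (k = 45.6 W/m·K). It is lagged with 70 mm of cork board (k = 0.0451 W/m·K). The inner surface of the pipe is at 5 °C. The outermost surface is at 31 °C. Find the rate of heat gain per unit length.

Per-layer cylindrical resistances, series-summed:
R_cast iron pipe wall = ln(28.3/22)/(2π×45.6×1) = 8.789×10^-4 K/W
R_cork board = ln(98.3/28.3)/(2π×0.0451×1) = 4.394 K/W
R_total = 4.395 K/W
Q = ΔT/R_total = 26/4.395

q′ ≈ 5.92 W/m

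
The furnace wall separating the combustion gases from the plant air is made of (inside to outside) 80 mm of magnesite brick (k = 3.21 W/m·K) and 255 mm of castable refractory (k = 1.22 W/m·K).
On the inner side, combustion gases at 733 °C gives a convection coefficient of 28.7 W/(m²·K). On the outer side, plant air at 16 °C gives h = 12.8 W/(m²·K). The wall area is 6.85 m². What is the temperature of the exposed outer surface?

Treating each layer as a thermal resistance in series:
R_inner film = 1/(h_i·A) = 1/(28.7×6.85) = 0.005087 K/W
R_magnesite brick = L/(kA) = 0.08/(3.21×6.85) = 0.003638 K/W
R_castable refractory = L/(kA) = 0.255/(1.22×6.85) = 0.03051 K/W
R_outer film = 1/(h_o·A) = 1/(12.8×6.85) = 0.01141 K/W
R_total = 0.05064 K/W;  Q = ΔT/R_total = 717/0.05064 = 14160 W
T_interface = T_inner − Q·ΣR(inner→interface) = 733 − 14200×0.03924

T ≈ 177 °C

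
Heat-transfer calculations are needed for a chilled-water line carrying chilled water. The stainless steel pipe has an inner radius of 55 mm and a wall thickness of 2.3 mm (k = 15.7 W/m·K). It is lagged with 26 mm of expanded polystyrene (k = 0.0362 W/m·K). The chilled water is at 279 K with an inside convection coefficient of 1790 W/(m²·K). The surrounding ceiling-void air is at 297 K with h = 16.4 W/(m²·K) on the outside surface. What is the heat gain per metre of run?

q′ ≈ 10.2 W/m

Radial resistances (cylindrical: R_cond = ln(r_o/r_i)/(2πkL), R_conv = 1/(h·2πrL)):
R_inner film = 1/(h_i·2πr₁L) = 1/(1790×2π×0.055×1) = 0.001617 K/W
R_stainless steel pipe wall = ln(57.3/55)/(2π×15.7×1) = 4.153×10^-4 K/W
R_expanded polystyrene = ln(83.3/57.3)/(2π×0.0362×1) = 1.645 K/W
R_outer film = 1/(h_o·2πr_oL) = 1/(16.4×2π×0.0833×1) = 0.1165 K/W
R_total = 1.763 K/W
Q = ΔT/R_total = 18/1.763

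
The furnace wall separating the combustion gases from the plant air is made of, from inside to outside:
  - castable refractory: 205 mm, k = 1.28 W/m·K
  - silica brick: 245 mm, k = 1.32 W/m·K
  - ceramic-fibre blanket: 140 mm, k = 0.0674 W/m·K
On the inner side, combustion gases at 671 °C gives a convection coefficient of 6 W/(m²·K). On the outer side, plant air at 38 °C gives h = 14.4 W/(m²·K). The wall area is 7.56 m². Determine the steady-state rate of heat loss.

Q ≈ 1800 W

Model the wall as resistances in series:
R_inner film = 1/(h_i·A) = 1/(6×7.56) = 0.02205 K/W
R_castable refractory = L/(kA) = 0.205/(1.28×7.56) = 0.02118 K/W
R_silica brick = L/(kA) = 0.245/(1.32×7.56) = 0.02455 K/W
R_ceramic-fibre blanket = L/(kA) = 0.14/(0.0674×7.56) = 0.2748 K/W
R_outer film = 1/(h_o·A) = 1/(14.4×7.56) = 0.009186 K/W
R_total = 0.3517 K/W
Q = ΔT / R_total = 633 / 0.3517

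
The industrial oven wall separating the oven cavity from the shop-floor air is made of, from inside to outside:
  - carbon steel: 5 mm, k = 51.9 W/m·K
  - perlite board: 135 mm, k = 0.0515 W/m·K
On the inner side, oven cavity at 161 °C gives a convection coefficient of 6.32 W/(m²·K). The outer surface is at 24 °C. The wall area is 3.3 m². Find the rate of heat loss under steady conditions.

Thermal resistances in series:
R_inner film = 1/(h_i·A) = 1/(6.32×3.3) = 0.04795 K/W
R_carbon steel = L/(kA) = 0.005/(51.9×3.3) = 2.919×10^-5 K/W
R_perlite board = L/(kA) = 0.135/(0.0515×3.3) = 0.7944 K/W
R_total = 0.8423 K/W
Q = ΔT / R_total = 137 / 0.8423

Q ≈ 163 W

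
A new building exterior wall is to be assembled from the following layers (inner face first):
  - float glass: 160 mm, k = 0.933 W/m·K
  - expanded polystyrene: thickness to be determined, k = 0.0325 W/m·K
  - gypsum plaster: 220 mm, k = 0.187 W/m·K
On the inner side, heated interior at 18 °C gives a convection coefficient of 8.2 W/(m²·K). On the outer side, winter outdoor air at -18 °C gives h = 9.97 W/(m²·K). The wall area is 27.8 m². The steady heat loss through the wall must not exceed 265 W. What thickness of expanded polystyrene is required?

L ≈ 71.7 mm

Series thermal resistances:
R_inner film = 1/(h_i·A) = 1/(8.2×27.8) = 0.004387 K/W
R_float glass = L/(kA) = 0.16/(0.933×27.8) = 0.006169 K/W
R_gypsum plaster = L/(kA) = 0.22/(0.187×27.8) = 0.04232 K/W
R_outer film = 1/(h_o·A) = 1/(9.97×27.8) = 0.003608 K/W
Sum of the known resistances R_other = 0.05648 K/W
Required total resistance R_tot = ΔT/Q_allow = 36/265 = 0.1358 K/W
R_expanded polystyrene = R_tot − R_other = 0.07937 K/W
L = R·k·A = 0.07937×0.0325×27.8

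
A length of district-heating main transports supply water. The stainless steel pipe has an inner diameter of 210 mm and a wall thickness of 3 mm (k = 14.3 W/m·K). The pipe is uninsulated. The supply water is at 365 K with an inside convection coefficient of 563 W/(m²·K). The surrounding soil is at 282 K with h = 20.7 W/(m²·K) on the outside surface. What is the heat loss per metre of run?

q′ ≈ 1120 W/m

Cylindrical conduction, so R = ln(r₂/r₁)/(2πkL) per layer, in series:
R_inner film = 1/(h_i·2πr₁L) = 1/(563×2π×0.105×1) = 0.002692 K/W
R_stainless steel pipe wall = ln(108/105)/(2π×14.3×1) = 3.135×10^-4 K/W
R_outer film = 1/(h_o·2πr_oL) = 1/(20.7×2π×0.108×1) = 0.07119 K/W
R_total = 0.0742 K/W
Q = ΔT/R_total = 83/0.0742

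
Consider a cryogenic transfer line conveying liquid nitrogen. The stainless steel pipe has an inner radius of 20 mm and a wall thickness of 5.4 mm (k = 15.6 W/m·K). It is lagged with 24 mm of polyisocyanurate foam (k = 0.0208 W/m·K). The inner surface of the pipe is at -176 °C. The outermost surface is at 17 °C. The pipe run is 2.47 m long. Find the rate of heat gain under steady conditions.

Q ≈ 93.6 W

Treating each annulus and film as a series resistance:
R_stainless steel pipe wall = ln(25.4/20)/(2π×15.6×2.47) = 9.873×10^-4 K/W
R_polyisocyanurate foam = ln(49.4/25.4)/(2π×0.0208×2.47) = 2.061 K/W
R_total = 2.062 K/W
Q = ΔT/R_total = 193/2.062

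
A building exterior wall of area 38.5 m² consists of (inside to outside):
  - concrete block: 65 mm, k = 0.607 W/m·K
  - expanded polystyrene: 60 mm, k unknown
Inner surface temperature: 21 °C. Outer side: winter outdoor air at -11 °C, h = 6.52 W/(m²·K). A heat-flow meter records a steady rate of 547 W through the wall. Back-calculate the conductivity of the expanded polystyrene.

Series thermal resistances:
R_concrete block = L/(kA) = 0.065/(0.607×38.5) = 0.002781 K/W
R_outer film = 1/(h_o·A) = 1/(6.52×38.5) = 0.003984 K/W
Sum of known resistances R_other = 0.006765 K/W
Total R = ΔT/Q = 32/547 = 0.0585 K/W
R_expanded polystyrene = R_total − R_other = 0.05174 K/W
k = L/(R·A) = 0.06/(0.05174×38.5)

k ≈ 0.0301 W/(m·K)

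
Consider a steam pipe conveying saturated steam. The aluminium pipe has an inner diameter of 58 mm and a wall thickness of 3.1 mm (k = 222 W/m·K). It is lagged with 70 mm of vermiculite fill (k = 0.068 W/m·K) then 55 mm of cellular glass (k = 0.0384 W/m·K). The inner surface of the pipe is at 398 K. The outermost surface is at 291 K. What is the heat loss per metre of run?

q′ ≈ 23.8 W/m

Treating each annulus and film as a series resistance:
R_aluminium pipe wall = ln(32.1/29)/(2π×222×1) = 7.281×10^-5 K/W
R_vermiculite fill = ln(102.1/32.1)/(2π×0.068×1) = 2.708 K/W
R_cellular glass = ln(157.1/102.1)/(2π×0.0384×1) = 1.786 K/W
R_total = 4.494 K/W
Q = ΔT/R_total = 107/4.494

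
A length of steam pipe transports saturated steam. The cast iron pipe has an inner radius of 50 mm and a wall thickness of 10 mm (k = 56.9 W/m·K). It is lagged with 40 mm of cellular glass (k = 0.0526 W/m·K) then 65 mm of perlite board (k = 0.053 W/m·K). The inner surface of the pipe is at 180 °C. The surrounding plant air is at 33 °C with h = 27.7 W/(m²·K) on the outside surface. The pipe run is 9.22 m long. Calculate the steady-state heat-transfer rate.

Radial resistances (cylindrical: R_cond = ln(r_o/r_i)/(2πkL), R_conv = 1/(h·2πrL)):
R_cast iron pipe wall = ln(60/50)/(2π×56.9×9.22) = 5.531×10^-5 K/W
R_cellular glass = ln(100/60)/(2π×0.0526×9.22) = 0.1676 K/W
R_perlite board = ln(165/100)/(2π×0.053×9.22) = 0.1631 K/W
R_outer film = 1/(h_o·2πr_oL) = 1/(27.7×2π×0.165×9.22) = 0.003777 K/W
R_total = 0.3346 K/W
Q = ΔT/R_total = 147/0.3346

Q ≈ 439 W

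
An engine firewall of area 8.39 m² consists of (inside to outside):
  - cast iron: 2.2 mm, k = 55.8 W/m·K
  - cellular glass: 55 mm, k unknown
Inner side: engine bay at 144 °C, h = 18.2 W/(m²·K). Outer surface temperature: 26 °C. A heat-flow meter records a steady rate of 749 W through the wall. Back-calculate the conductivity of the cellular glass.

Treating each layer as a thermal resistance in series:
R_inner film = 1/(h_i·A) = 1/(18.2×8.39) = 0.006549 K/W
R_cast iron = L/(kA) = 0.0022/(55.8×8.39) = 4.699×10^-6 K/W
Sum of known resistances R_other = 0.006554 K/W
Total R = ΔT/Q = 118/749 = 0.1575 K/W
R_cellular glass = R_total − R_other = 0.151 K/W
k = L/(R·A) = 0.055/(0.151×8.39)

k ≈ 0.0434 W/(m·K)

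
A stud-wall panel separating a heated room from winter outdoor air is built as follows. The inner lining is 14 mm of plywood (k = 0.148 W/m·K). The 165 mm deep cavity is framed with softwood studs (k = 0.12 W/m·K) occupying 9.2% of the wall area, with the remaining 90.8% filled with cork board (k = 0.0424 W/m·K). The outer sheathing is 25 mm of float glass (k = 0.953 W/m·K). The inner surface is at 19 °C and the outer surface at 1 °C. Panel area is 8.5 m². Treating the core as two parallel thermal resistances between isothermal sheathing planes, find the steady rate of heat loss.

Q ≈ 44.3 W

Sheathing layers in series; stud and cavity paths in parallel between them.
R_inner = 0.014/(0.148×8.5) = 0.01113 K/W
R_stud  = 0.165/(0.12×0.092×8.5) = 1.758 K/W
R_cav   = 0.165/(0.0424×0.908×8.5) = 0.5042 K/W
1/R_core = 1/R_stud + 1/R_cav → R_core = 0.3918 K/W
R_outer = 0.025/(0.953×8.5) = 0.003086 K/W
R_total = 0.4061 K/W
Q = ΔT/R_total = 18/0.4061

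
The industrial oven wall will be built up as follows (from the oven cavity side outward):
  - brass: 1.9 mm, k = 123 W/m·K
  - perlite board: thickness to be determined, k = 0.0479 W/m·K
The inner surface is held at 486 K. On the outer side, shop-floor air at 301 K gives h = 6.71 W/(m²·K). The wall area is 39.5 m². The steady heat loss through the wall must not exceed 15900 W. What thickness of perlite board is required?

L ≈ 14.9 mm

Series thermal resistances:
R_brass = L/(kA) = 0.0019/(123×39.5) = 3.911×10^-7 K/W
R_outer film = 1/(h_o·A) = 1/(6.71×39.5) = 0.003773 K/W
Sum of the known resistances R_other = 0.003773 K/W
Required total resistance R_tot = ΔT/Q_allow = 185/15900 = 0.01164 K/W
R_perlite board = R_tot − R_other = 0.007862 K/W
L = R·k·A = 0.007862×0.0479×39.5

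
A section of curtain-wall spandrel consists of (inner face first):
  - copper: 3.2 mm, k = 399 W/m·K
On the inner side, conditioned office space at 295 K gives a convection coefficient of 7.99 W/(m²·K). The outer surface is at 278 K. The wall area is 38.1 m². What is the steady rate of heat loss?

Q ≈ 5170 W

Treating each layer as a thermal resistance in series:
R_inner film = 1/(h_i·A) = 1/(7.99×38.1) = 0.003285 K/W
R_copper = L/(kA) = 0.0032/(399×38.1) = 2.105×10^-7 K/W
R_total = 0.003285 K/W
Q = ΔT / R_total = 17 / 0.003285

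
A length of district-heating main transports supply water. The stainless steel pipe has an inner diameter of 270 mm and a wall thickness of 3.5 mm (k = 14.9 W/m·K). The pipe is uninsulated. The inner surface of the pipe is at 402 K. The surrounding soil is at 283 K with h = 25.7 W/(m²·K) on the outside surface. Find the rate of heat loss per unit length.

Cylindrical conduction, so R = ln(r₂/r₁)/(2πkL) per layer, in series:
R_stainless steel pipe wall = ln(138.5/135)/(2π×14.9×1) = 2.734×10^-4 K/W
R_outer film = 1/(h_o·2πr_oL) = 1/(25.7×2π×0.1385×1) = 0.04471 K/W
R_total = 0.04499 K/W
Q = ΔT/R_total = 119/0.04499

q′ ≈ 2650 W/m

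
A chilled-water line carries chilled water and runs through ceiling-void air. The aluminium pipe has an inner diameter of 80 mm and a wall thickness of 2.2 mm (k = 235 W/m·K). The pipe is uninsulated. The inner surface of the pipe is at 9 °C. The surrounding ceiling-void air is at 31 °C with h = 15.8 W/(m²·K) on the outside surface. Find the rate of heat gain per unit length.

Radial resistances (cylindrical: R_cond = ln(r_o/r_i)/(2πkL), R_conv = 1/(h·2πrL)):
R_aluminium pipe wall = ln(42.2/40)/(2π×235×1) = 3.626×10^-5 K/W
R_outer film = 1/(h_o·2πr_oL) = 1/(15.8×2π×0.0422×1) = 0.2387 K/W
R_total = 0.2387 K/W
Q = ΔT/R_total = 22/0.2387

q′ ≈ 92.2 W/m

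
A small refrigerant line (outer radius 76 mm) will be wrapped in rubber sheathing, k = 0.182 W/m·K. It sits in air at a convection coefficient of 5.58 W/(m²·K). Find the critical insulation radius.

r_cr ≈ 32.6 mm

For a cylinder r_cr = k/h = 0.182/5.58
r_cr = 32.6 mm; since the bare radius (76 mm) is above r_cr, any added insulation will reduce heat loss.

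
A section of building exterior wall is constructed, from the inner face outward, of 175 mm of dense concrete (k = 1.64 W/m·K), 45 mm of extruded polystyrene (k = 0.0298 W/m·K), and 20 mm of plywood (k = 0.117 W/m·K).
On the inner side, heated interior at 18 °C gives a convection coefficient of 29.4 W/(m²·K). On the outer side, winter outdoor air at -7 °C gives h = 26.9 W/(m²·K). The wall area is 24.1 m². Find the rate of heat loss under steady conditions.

Model the wall as resistances in series:
R_inner film = 1/(h_i·A) = 1/(29.4×24.1) = 0.001411 K/W
R_dense concrete = L/(kA) = 0.175/(1.64×24.1) = 0.004428 K/W
R_extruded polystyrene = L/(kA) = 0.045/(0.0298×24.1) = 0.06266 K/W
R_plywood = L/(kA) = 0.02/(0.117×24.1) = 0.007093 K/W
R_outer film = 1/(h_o·A) = 1/(26.9×24.1) = 0.001543 K/W
R_total = 0.07713 K/W
Q = ΔT / R_total = 25 / 0.07713

Q ≈ 324 W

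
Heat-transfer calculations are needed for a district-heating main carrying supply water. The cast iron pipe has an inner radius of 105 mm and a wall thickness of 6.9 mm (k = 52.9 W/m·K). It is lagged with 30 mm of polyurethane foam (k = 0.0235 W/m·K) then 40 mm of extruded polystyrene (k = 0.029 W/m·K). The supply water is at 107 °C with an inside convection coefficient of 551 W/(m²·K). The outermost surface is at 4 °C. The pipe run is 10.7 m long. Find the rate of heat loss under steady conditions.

Cylindrical conduction, so R = ln(r₂/r₁)/(2πkL) per layer, in series:
R_inner film = 1/(h_i·2πr₁L) = 1/(551×2π×0.105×10.7) = 2.571×10^-4 K/W
R_cast iron pipe wall = ln(111.9/105)/(2π×52.9×10.7) = 1.79×10^-5 K/W
R_polyurethane foam = ln(141.9/111.9)/(2π×0.0235×10.7) = 0.1503 K/W
R_extruded polystyrene = ln(181.9/141.9)/(2π×0.029×10.7) = 0.1274 K/W
R_total = 0.278 K/W
Q = ΔT/R_total = 103/0.278

Q ≈ 371 W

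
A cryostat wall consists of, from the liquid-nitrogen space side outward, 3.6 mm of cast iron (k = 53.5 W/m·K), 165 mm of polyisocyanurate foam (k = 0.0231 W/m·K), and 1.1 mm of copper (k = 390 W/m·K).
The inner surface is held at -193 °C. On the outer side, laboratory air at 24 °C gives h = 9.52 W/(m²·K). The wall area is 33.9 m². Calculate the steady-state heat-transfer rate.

Treating each layer as a thermal resistance in series:
R_cast iron = L/(kA) = 0.0036/(53.5×33.9) = 1.985×10^-6 K/W
R_polyisocyanurate foam = L/(kA) = 0.165/(0.0231×33.9) = 0.2107 K/W
R_copper = L/(kA) = 0.0011/(390×33.9) = 8.32×10^-8 K/W
R_outer film = 1/(h_o·A) = 1/(9.52×33.9) = 0.003099 K/W
R_total = 0.2138 K/W
Q = ΔT / R_total = 217 / 0.2138

Q ≈ 1010 W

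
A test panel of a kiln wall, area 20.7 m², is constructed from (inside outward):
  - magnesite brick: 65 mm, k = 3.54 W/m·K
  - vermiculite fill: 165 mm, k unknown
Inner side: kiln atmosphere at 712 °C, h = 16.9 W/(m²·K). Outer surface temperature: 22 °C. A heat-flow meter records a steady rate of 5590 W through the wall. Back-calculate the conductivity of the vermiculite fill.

Model the wall as resistances in series:
R_inner film = 1/(h_i·A) = 1/(16.9×20.7) = 0.002859 K/W
R_magnesite brick = L/(kA) = 0.065/(3.54×20.7) = 8.87×10^-4 K/W
Sum of known resistances R_other = 0.003746 K/W
Total R = ΔT/Q = 690/5590 = 0.1234 K/W
R_vermiculite fill = R_total − R_other = 0.1197 K/W
k = L/(R·A) = 0.165/(0.1197×20.7)

k ≈ 0.0666 W/(m·K)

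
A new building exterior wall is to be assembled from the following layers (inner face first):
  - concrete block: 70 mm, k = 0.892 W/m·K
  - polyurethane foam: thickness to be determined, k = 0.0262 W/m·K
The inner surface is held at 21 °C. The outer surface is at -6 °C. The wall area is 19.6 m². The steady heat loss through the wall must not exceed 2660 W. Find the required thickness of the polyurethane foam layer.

Using the resistance-network approach (series):
R_concrete block = L/(kA) = 0.07/(0.892×19.6) = 0.004004 K/W
Sum of the known resistances R_other = 0.004004 K/W
Required total resistance R_tot = ΔT/Q_allow = 27/2660 = 0.01015 K/W
R_polyurethane foam = R_tot − R_other = 0.006147 K/W
L = R·k·A = 0.006147×0.0262×19.6

L ≈ 3.16 mm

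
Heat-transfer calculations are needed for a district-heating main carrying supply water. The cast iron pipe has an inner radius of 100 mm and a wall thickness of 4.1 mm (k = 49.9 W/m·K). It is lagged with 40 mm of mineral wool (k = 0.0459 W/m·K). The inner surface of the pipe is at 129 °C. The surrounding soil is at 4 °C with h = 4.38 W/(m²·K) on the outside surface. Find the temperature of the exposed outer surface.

Cylindrical conduction, so R = ln(r₂/r₁)/(2πkL) per layer, in series:
R_cast iron pipe wall = ln(104.1/100)/(2π×49.9×1) = 1.282×10^-4 K/W
R_mineral wool = ln(144.1/104.1)/(2π×0.0459×1) = 1.127 K/W
R_outer film = 1/(h_o·2πr_oL) = 1/(4.38×2π×0.1441×1) = 0.2522 K/W
R_total = 1.38 K/W
Q = ΔT/R_total = 125/1.38
Q = 90.6 W/m
T_interface = T_inner − Q·ΣR(inner→interface) = 129 − 90.6×1.128

T ≈ 26.8 °C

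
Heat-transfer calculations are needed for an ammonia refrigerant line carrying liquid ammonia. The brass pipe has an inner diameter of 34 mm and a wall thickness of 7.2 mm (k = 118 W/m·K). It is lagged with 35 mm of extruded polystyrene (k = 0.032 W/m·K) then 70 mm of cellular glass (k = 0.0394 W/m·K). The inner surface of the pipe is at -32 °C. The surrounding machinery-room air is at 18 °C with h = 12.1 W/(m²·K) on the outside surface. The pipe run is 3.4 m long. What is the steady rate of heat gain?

Q ≈ 22.1 W

For a radial system each layer contributes R = ln(r_out/r_in)/(2πkL); films add R = 1/(hA).
R_brass pipe wall = ln(24.2/17)/(2π×118×3.4) = 1.401×10^-4 K/W
R_extruded polystyrene = ln(59.2/24.2)/(2π×0.032×3.4) = 1.309 K/W
R_cellular glass = ln(129.2/59.2)/(2π×0.0394×3.4) = 0.9272 K/W
R_outer film = 1/(h_o·2πr_oL) = 1/(12.1×2π×0.1292×3.4) = 0.02994 K/W
R_total = 2.266 K/W
Q = ΔT/R_total = 50/2.266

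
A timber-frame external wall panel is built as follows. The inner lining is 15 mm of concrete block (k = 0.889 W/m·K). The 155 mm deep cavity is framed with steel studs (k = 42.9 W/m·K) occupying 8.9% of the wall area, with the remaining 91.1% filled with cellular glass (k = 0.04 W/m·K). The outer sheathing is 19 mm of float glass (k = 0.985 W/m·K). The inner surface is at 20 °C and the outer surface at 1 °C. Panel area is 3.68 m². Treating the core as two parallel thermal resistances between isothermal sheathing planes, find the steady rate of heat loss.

Q ≈ 915 W

Sheathing layers in series; stud and cavity paths in parallel between them.
R_inner = 0.015/(0.889×3.68) = 0.004585 K/W
R_stud  = 0.155/(42.9×0.089×3.68) = 0.01103 K/W
R_cav   = 0.155/(0.04×0.911×3.68) = 1.156 K/W
1/R_core = 1/R_stud + 1/R_cav → R_core = 0.01093 K/W
R_outer = 0.019/(0.985×3.68) = 0.005242 K/W
R_total = 0.02075 K/W
Q = ΔT/R_total = 19/0.02075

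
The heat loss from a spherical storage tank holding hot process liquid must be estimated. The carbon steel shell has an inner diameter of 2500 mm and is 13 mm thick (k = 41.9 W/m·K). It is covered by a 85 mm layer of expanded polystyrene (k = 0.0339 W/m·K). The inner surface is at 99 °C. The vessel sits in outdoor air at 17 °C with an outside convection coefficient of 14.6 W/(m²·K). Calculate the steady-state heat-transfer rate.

Q ≈ 682 W

Each spherical layer contributes R = (1/r_i − 1/r_o)/(4πk):
R_carbon steel shell = (1/1.25 − 1/1.263)/(4π×41.9) = 1.564×10^-5 K/W
R_expanded polystyrene = (1/1.263 − 1/1.348)/(4π×0.0339) = 0.1172 K/W
R_outer film = 1/(h·4πr_o²) = 1/(14.6×4π×1.348²) = 0.003 K/W
R_total = 0.1202 K/W
Q = ΔT/R_total = 82/0.1202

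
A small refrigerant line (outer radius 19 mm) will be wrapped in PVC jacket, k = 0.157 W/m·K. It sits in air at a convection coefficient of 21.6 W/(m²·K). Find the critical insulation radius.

For a cylinder r_cr = k/h = 0.157/21.6
r_cr = 7.27 mm; since the bare radius (19 mm) is above r_cr, any added insulation will reduce heat loss.

r_cr ≈ 7.27 mm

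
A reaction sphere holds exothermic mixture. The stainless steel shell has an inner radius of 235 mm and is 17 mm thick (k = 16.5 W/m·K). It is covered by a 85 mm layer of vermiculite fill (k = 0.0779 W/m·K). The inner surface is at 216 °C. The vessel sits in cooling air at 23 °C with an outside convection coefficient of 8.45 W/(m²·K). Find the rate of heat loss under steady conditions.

For a spherical shell R = (1/r₁ − 1/r₂)/(4πk); film R = 1/(h·4πr²). In series:
R_stainless steel shell = (1/0.235 − 1/0.252)/(4π×16.5) = 0.001384 K/W
R_vermiculite fill = (1/0.252 − 1/0.337)/(4π×0.0779) = 1.022 K/W
R_outer film = 1/(h·4πr_o²) = 1/(8.45×4π×0.337²) = 0.08292 K/W
R_total = 1.107 K/W
Q = ΔT/R_total = 193/1.107

Q ≈ 174 W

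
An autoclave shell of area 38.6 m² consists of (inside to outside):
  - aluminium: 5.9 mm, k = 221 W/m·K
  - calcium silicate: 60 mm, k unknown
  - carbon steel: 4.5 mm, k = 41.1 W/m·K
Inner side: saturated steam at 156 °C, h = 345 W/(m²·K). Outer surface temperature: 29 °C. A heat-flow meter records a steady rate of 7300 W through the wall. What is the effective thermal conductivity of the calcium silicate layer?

Treating each layer as a thermal resistance in series:
R_inner film = 1/(h_i·A) = 1/(345×38.6) = 7.509×10^-5 K/W
R_aluminium = L/(kA) = 0.0059/(221×38.6) = 6.916×10^-7 K/W
R_carbon steel = L/(kA) = 0.0045/(41.1×38.6) = 2.837×10^-6 K/W
Sum of known resistances R_other = 7.862×10^-5 K/W
Total R = ΔT/Q = 127/7300 = 0.0174 K/W
R_calcium silicate = R_total − R_other = 0.01732 K/W
k = L/(R·A) = 0.06/(0.01732×38.6)

k ≈ 0.0898 W/(m·K)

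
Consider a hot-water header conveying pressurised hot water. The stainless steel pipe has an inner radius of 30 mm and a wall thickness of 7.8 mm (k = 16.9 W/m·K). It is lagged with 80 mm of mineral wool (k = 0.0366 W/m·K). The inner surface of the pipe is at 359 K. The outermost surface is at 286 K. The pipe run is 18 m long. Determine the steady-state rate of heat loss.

Q ≈ 266 W

For a radial system each layer contributes R = ln(r_out/r_in)/(2πkL); films add R = 1/(hA).
R_stainless steel pipe wall = ln(37.8/30)/(2π×16.9×18) = 1.209×10^-4 K/W
R_mineral wool = ln(117.8/37.8)/(2π×0.0366×18) = 0.2746 K/W
R_total = 0.2747 K/W
Q = ΔT/R_total = 73/0.2747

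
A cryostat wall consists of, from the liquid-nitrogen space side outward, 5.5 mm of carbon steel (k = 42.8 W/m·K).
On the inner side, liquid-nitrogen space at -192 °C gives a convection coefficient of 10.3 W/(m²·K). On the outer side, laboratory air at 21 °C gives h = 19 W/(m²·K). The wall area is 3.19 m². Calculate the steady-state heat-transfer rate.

Using the resistance-network approach (series):
R_inner film = 1/(h_i·A) = 1/(10.3×3.19) = 0.03043 K/W
R_carbon steel = L/(kA) = 0.0055/(42.8×3.19) = 4.028×10^-5 K/W
R_outer film = 1/(h_o·A) = 1/(19×3.19) = 0.0165 K/W
R_total = 0.04697 K/W
Q = ΔT / R_total = 213 / 0.04697

Q ≈ 4530 W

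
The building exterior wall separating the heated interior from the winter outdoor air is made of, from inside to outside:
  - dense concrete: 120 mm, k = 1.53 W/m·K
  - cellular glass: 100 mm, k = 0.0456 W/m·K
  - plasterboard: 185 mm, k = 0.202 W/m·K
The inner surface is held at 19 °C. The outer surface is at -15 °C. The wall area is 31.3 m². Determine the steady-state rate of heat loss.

Treating each layer as a thermal resistance in series:
R_dense concrete = L/(kA) = 0.12/(1.53×31.3) = 0.002506 K/W
R_cellular glass = L/(kA) = 0.1/(0.0456×31.3) = 0.07006 K/W
R_plasterboard = L/(kA) = 0.185/(0.202×31.3) = 0.02926 K/W
R_total = 0.1018 K/W
Q = ΔT / R_total = 34 / 0.1018

Q ≈ 334 W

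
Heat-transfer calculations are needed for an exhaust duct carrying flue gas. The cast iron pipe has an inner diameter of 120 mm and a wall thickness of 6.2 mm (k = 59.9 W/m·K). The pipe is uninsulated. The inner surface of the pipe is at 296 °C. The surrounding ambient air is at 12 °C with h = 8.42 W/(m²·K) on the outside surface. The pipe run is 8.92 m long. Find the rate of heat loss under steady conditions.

Per-layer cylindrical resistances, series-summed:
R_cast iron pipe wall = ln(66.2/60)/(2π×59.9×8.92) = 2.929×10^-5 K/W
R_outer film = 1/(h_o·2πr_oL) = 1/(8.42×2π×0.0662×8.92) = 0.03201 K/W
R_total = 0.03204 K/W
Q = ΔT/R_total = 284/0.03204

Q ≈ 8860 W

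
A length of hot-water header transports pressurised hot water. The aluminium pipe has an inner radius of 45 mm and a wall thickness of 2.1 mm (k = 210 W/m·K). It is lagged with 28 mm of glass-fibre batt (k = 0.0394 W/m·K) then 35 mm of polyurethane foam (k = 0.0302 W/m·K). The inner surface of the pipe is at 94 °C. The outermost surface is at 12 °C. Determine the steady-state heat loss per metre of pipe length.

q′ ≈ 21 W/m

Radial resistances (cylindrical: R_cond = ln(r_o/r_i)/(2πkL), R_conv = 1/(h·2πrL)):
R_aluminium pipe wall = ln(47.1/45)/(2π×210×1) = 3.457×10^-5 K/W
R_glass-fibre batt = ln(75.1/47.1)/(2π×0.0394×1) = 1.885 K/W
R_polyurethane foam = ln(110.1/75.1)/(2π×0.0302×1) = 2.016 K/W
R_total = 3.901 K/W
Q = ΔT/R_total = 82/3.901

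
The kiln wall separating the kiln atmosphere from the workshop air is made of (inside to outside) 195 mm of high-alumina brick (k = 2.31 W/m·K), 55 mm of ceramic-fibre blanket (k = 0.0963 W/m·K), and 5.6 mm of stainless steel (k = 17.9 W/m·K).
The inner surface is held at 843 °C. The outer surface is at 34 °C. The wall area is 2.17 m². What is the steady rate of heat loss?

Model the wall as resistances in series:
R_high-alumina brick = L/(kA) = 0.195/(2.31×2.17) = 0.0389 K/W
R_ceramic-fibre blanket = L/(kA) = 0.055/(0.0963×2.17) = 0.2632 K/W
R_stainless steel = L/(kA) = 0.0056/(17.9×2.17) = 1.442×10^-4 K/W
R_total = 0.3022 K/W
Q = ΔT / R_total = 809 / 0.3022

Q ≈ 2680 W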